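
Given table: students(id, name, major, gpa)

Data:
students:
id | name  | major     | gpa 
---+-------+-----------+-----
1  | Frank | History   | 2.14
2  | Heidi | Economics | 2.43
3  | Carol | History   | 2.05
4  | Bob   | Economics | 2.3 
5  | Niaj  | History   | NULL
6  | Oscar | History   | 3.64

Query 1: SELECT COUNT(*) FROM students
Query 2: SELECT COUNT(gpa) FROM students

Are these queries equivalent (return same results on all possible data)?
No, not equivalent

Query 1 returns: [(6,)]
Query 2 returns: [(5,)]

Reason: COUNT(*) includes NULLs, COUNT(column) excludes them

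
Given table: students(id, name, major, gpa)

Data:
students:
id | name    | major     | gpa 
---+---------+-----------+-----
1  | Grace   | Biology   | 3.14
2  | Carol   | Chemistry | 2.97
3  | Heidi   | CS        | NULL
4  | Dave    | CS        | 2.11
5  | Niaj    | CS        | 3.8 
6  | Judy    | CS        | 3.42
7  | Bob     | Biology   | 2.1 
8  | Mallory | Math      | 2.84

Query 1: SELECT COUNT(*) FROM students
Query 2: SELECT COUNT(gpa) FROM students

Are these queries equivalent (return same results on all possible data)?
No, not equivalent

Query 1 returns: [(8,)]
Query 2 returns: [(7,)]

Reason: COUNT(*) includes NULLs, COUNT(column) excludes them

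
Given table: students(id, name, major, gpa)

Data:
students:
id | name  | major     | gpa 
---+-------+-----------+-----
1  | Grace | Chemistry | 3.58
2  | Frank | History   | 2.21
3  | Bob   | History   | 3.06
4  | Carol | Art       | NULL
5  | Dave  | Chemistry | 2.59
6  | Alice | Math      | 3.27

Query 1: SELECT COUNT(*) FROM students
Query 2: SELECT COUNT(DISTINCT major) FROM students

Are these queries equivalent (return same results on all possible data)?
No, not equivalent

Query 1 returns: [(6,)]
Query 2 returns: [(4,)]

Reason: COUNT(*) counts rows, COUNT(DISTINCT major) counts unique majors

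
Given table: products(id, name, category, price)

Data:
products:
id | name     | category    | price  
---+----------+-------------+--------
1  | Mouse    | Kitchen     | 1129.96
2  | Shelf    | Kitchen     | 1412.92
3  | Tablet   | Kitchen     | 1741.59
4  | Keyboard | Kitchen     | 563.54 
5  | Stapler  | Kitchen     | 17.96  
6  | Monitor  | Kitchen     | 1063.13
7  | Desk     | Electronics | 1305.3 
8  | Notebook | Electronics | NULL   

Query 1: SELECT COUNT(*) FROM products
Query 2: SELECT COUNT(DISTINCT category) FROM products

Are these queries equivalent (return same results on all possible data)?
No, not equivalent

Query 1 returns: [(8,)]
Query 2 returns: [(2,)]

Reason: COUNT(*) counts rows, COUNT(DISTINCT category) counts unique categorys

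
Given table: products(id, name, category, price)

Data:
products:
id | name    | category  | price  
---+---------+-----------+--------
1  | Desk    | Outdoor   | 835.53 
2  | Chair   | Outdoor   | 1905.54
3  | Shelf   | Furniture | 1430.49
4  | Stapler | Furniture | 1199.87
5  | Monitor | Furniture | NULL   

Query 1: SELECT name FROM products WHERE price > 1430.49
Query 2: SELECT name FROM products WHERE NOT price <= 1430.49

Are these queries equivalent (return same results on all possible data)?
Yes, equivalent

Both queries return: [('Chair',)]

Reason: Both filter price > 1430.49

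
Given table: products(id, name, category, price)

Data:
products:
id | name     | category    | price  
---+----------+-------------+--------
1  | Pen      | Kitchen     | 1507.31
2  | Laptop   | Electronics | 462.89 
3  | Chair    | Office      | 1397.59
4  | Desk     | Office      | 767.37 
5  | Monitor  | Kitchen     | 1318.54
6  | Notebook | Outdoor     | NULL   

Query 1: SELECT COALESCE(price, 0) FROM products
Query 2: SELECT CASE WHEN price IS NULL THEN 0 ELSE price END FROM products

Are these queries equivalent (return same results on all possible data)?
Yes, equivalent

Both queries return: [(0,), (462.89,), (767.37,), (1318.54,), (1397.59,), (1507.31,)]

Reason: COALESCE vs CASE for NULL handling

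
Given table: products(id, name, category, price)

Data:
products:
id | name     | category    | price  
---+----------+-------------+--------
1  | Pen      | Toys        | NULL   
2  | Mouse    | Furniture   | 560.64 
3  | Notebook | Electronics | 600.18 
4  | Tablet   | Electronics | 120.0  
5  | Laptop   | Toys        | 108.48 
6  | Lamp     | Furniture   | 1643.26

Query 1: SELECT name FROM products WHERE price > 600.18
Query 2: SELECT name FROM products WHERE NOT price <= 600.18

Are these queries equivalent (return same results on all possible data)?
Yes, equivalent

Both queries return: [('Lamp',)]

Reason: Both filter price > 600.18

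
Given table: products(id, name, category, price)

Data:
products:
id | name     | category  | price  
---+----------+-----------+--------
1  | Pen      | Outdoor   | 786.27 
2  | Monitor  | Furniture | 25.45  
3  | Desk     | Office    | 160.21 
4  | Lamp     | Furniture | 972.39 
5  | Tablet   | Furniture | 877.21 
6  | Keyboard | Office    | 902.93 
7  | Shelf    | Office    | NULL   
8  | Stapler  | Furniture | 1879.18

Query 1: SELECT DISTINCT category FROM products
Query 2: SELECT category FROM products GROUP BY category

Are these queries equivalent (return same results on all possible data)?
Yes, equivalent

Both queries return: [('Furniture',), ('Office',), ('Outdoor',)]

Reason: Both get unique categorys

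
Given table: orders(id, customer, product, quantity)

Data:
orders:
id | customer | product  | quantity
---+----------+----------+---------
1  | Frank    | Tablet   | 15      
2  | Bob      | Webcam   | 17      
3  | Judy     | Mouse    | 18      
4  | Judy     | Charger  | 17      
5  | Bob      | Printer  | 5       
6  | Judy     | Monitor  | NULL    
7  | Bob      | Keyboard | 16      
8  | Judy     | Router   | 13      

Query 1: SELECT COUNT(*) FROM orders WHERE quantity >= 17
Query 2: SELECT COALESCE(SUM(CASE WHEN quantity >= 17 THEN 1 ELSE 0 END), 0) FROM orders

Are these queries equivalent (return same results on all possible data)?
Yes, equivalent

Both queries return: [(3,)]

Reason: COUNT with WHERE vs conditional SUM (COALESCE handles empty-table NULL)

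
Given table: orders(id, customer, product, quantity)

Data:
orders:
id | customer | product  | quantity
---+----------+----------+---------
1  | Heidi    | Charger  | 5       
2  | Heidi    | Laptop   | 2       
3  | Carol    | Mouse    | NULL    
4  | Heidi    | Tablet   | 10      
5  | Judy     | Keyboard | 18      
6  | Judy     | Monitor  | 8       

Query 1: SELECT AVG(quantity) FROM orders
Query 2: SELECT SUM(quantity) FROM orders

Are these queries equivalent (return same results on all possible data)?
No, not equivalent

Query 1 returns: [(8.6,)]
Query 2 returns: [(43,)]

Reason: AVG vs SUM give different aggregate values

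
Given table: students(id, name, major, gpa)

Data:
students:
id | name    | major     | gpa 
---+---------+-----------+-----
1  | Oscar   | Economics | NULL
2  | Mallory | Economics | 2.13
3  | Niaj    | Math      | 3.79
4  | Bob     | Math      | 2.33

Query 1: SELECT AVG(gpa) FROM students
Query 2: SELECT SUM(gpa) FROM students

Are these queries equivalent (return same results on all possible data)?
No, not equivalent

Query 1 returns: [(2.75,)]
Query 2 returns: [(8.25,)]

Reason: AVG vs SUM give different aggregate values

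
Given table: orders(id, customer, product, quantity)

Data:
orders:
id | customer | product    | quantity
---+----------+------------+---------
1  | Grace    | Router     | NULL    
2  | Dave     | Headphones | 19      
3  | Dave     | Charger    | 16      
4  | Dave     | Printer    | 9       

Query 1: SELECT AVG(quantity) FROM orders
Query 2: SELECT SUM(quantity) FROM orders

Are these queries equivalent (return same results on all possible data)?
No, not equivalent

Query 1 returns: [(14.666666666666666,)]
Query 2 returns: [(44,)]

Reason: AVG vs SUM give different aggregate values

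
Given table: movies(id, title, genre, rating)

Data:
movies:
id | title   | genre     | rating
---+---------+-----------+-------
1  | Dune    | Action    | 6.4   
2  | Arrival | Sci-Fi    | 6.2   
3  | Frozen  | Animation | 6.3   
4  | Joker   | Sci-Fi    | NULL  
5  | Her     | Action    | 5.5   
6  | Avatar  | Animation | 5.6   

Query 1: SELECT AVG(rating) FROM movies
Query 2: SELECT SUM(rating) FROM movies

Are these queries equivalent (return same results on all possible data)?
No, not equivalent

Query 1 returns: [(6.0,)]
Query 2 returns: [(30.0,)]

Reason: AVG vs SUM give different aggregate values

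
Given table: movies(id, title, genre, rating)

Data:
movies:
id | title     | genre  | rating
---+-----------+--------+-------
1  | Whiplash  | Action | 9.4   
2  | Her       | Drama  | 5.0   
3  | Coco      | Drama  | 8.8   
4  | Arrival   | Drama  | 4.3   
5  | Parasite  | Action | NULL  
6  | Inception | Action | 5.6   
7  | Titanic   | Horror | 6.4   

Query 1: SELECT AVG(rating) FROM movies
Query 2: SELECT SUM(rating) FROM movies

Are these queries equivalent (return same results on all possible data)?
No, not equivalent

Query 1 returns: [(6.583333333333333,)]
Query 2 returns: [(39.5,)]

Reason: AVG vs SUM give different aggregate values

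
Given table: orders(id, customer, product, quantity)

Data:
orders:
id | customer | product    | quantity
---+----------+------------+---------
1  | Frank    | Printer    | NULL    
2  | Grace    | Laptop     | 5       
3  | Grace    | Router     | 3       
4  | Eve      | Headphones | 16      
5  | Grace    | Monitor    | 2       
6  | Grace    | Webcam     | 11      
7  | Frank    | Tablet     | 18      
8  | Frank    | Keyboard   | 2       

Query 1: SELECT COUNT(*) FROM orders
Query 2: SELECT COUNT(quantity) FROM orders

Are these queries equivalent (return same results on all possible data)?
No, not equivalent

Query 1 returns: [(8,)]
Query 2 returns: [(7,)]

Reason: COUNT(*) includes NULLs, COUNT(column) excludes them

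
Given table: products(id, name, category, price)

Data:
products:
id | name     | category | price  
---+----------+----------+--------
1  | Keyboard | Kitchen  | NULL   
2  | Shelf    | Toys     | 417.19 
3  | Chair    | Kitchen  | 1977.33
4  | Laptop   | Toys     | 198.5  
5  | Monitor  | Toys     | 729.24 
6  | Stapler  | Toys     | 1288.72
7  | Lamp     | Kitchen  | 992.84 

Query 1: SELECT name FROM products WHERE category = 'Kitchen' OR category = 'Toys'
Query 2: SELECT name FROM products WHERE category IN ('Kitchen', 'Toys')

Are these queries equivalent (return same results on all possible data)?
Yes, equivalent

Both queries return: [('Chair',), ('Keyboard',), ('Lamp',), ('Laptop',), ('Monitor',), ('Shelf',), ('Stapler',)]

Reason: OR vs IN are equivalent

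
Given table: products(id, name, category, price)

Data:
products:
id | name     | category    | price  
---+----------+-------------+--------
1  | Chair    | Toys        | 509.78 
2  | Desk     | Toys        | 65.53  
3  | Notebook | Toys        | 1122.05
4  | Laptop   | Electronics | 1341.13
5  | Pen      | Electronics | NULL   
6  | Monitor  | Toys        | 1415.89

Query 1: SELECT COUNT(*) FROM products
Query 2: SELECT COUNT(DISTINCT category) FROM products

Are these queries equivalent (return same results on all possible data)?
No, not equivalent

Query 1 returns: [(6,)]
Query 2 returns: [(2,)]

Reason: COUNT(*) counts rows, COUNT(DISTINCT category) counts unique categorys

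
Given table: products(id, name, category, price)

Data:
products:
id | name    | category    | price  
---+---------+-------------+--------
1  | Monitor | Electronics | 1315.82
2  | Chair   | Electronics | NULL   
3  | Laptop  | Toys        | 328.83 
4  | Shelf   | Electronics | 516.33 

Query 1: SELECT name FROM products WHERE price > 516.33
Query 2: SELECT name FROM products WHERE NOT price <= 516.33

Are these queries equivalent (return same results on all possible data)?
Yes, equivalent

Both queries return: [('Monitor',)]

Reason: Both filter price > 516.33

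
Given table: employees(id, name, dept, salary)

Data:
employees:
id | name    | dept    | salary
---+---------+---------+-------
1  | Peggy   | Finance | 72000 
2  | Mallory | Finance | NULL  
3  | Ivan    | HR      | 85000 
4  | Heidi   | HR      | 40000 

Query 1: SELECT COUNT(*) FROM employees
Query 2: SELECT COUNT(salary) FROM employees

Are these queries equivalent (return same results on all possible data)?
No, not equivalent

Query 1 returns: [(4,)]
Query 2 returns: [(3,)]

Reason: COUNT(*) includes NULLs, COUNT(column) excludes them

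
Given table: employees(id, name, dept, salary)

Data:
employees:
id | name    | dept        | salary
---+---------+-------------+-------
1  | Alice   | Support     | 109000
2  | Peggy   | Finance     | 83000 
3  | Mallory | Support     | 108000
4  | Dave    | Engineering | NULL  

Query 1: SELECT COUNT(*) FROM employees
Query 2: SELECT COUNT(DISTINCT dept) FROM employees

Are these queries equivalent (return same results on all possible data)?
No, not equivalent

Query 1 returns: [(4,)]
Query 2 returns: [(3,)]

Reason: COUNT(*) counts rows, COUNT(DISTINCT dept) counts unique depts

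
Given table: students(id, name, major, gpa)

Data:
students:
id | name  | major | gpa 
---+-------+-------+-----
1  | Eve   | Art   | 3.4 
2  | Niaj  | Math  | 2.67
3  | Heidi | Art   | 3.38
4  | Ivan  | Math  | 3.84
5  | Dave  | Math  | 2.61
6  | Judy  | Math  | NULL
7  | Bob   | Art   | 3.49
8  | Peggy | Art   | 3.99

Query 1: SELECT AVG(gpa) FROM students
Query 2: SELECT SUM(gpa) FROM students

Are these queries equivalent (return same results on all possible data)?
No, not equivalent

Query 1 returns: [(3.34,)]
Query 2 returns: [(23.38,)]

Reason: AVG vs SUM give different aggregate values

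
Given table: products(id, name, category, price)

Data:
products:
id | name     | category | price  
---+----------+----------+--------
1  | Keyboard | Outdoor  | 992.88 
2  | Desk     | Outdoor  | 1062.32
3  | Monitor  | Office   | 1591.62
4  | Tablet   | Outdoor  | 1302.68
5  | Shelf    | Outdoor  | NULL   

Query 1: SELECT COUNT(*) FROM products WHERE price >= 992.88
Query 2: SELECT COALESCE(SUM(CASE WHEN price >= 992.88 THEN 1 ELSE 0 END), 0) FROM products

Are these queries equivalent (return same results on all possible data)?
Yes, equivalent

Both queries return: [(4,)]

Reason: COUNT with WHERE vs conditional SUM (COALESCE handles empty-table NULL)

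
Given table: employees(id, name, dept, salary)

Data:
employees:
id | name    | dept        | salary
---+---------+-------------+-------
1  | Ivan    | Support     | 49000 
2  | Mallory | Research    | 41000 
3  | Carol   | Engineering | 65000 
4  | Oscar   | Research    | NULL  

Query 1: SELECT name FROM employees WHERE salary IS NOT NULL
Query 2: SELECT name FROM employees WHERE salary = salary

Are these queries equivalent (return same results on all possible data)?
Yes, equivalent

Both queries return: [('Carol',), ('Ivan',), ('Mallory',)]

Reason: IS NOT NULL vs self-equality (both exclude NULLs)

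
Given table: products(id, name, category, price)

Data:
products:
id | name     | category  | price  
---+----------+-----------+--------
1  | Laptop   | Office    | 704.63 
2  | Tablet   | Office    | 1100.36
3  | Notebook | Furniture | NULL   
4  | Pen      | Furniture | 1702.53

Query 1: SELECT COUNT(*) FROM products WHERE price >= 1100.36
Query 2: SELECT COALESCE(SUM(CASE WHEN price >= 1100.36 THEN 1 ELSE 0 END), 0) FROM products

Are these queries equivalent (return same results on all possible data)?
Yes, equivalent

Both queries return: [(2,)]

Reason: COUNT with WHERE vs conditional SUM (COALESCE handles empty-table NULL)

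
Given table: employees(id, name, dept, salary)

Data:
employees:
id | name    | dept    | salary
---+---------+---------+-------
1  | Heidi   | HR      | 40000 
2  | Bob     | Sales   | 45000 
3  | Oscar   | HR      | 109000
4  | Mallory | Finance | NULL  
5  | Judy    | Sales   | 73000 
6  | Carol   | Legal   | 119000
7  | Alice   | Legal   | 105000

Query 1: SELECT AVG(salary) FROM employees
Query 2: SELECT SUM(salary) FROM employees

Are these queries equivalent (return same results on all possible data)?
No, not equivalent

Query 1 returns: [(81833.33333333333,)]
Query 2 returns: [(491000,)]

Reason: AVG vs SUM give different aggregate values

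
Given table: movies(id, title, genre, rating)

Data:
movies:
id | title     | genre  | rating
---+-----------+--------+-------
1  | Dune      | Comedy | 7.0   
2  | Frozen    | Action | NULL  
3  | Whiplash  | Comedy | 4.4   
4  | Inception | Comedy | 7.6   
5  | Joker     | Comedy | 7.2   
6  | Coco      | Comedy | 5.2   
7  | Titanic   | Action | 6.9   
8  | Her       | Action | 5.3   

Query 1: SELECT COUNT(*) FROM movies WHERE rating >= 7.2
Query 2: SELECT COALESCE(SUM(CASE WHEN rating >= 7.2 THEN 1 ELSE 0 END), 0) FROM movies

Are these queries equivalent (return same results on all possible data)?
Yes, equivalent

Both queries return: [(2,)]

Reason: COUNT with WHERE vs conditional SUM (COALESCE handles empty-table NULL)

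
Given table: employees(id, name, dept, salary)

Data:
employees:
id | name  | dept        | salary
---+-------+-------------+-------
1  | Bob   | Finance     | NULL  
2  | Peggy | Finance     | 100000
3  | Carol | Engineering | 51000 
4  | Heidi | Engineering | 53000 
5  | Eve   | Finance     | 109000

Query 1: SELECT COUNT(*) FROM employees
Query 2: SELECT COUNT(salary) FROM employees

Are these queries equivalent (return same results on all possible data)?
No, not equivalent

Query 1 returns: [(5,)]
Query 2 returns: [(4,)]

Reason: COUNT(*) includes NULLs, COUNT(column) excludes them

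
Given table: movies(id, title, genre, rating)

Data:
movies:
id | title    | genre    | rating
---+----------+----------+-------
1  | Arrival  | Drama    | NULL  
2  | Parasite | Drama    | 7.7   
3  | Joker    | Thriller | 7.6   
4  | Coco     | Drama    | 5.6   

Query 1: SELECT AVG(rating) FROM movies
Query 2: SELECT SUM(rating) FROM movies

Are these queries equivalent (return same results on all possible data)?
No, not equivalent

Query 1 returns: [(6.966666666666666,)]
Query 2 returns: [(20.9,)]

Reason: AVG vs SUM give different aggregate values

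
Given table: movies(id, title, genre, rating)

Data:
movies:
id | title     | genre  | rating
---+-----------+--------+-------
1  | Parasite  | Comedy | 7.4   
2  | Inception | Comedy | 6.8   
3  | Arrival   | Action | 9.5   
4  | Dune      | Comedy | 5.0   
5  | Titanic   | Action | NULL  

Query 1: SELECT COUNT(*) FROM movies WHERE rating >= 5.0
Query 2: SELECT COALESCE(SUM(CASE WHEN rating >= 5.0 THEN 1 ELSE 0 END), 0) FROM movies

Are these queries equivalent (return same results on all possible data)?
Yes, equivalent

Both queries return: [(4,)]

Reason: COUNT with WHERE vs conditional SUM (COALESCE handles empty-table NULL)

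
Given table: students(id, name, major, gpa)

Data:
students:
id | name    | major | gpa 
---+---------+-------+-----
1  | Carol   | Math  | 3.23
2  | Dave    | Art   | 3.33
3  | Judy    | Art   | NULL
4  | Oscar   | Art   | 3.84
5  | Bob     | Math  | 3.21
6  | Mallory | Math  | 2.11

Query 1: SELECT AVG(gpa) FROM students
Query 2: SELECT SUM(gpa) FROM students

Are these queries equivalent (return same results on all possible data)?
No, not equivalent

Query 1 returns: [(3.1439999999999997,)]
Query 2 returns: [(15.719999999999999,)]

Reason: AVG vs SUM give different aggregate values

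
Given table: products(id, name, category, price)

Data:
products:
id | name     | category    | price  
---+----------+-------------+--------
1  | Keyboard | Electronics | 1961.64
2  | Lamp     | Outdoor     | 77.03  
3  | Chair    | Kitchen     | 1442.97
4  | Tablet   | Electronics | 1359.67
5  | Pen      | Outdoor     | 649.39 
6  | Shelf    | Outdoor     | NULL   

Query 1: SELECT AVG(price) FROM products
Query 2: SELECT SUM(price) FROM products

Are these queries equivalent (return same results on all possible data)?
No, not equivalent

Query 1 returns: [(1098.1399999999999,)]
Query 2 returns: [(5490.7,)]

Reason: AVG vs SUM give different aggregate values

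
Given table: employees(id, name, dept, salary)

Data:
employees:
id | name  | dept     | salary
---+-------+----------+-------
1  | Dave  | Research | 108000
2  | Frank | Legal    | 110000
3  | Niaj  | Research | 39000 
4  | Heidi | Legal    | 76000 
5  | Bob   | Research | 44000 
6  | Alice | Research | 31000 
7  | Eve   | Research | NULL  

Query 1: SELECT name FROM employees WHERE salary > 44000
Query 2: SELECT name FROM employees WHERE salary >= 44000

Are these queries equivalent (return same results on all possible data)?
No, not equivalent

Query 1 returns: [('Dave',), ('Frank',), ('Heidi',)]
Query 2 returns: [('Dave',), ('Frank',), ('Heidi',), ('Bob',)]

Reason: > vs >= gives different results when salary = 44000 exists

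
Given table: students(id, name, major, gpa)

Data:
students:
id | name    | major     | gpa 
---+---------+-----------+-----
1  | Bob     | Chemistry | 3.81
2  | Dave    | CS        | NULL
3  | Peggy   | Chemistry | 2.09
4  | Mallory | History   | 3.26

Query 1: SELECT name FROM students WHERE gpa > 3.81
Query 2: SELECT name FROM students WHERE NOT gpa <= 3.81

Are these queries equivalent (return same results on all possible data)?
Yes, equivalent

Both queries return: []

Reason: Both filter gpa > 3.81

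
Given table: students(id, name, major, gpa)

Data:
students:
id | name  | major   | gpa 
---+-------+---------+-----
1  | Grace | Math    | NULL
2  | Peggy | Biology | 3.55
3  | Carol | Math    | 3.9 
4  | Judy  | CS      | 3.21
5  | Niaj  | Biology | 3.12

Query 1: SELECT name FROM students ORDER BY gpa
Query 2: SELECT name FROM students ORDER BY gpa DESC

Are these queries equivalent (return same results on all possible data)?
No, not equivalent

Query 1 returns: [('Grace',), ('Niaj',), ('Judy',), ('Peggy',), ('Carol',)]
Query 2 returns: [('Carol',), ('Peggy',), ('Judy',), ('Niaj',), ('Grace',)]

Reason: ASC vs DESC gives opposite ordering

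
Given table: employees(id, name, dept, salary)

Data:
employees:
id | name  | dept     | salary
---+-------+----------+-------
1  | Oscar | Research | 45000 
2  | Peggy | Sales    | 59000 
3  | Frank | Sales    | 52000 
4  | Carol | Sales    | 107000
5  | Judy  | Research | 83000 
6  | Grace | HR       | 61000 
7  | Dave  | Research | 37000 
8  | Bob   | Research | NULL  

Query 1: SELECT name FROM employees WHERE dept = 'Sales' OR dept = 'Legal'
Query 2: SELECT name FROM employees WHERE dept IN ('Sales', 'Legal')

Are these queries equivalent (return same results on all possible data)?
Yes, equivalent

Both queries return: [('Carol',), ('Frank',), ('Peggy',)]

Reason: OR vs IN are equivalent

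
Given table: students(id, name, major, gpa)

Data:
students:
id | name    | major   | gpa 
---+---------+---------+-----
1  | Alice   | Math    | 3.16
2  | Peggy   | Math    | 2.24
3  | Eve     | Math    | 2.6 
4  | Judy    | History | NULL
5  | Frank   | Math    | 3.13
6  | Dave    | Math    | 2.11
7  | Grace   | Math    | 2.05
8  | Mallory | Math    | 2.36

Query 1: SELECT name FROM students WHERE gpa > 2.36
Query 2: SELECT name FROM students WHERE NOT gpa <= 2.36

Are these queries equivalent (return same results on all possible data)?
Yes, equivalent

Both queries return: [('Alice',), ('Eve',), ('Frank',)]

Reason: Both filter gpa > 2.36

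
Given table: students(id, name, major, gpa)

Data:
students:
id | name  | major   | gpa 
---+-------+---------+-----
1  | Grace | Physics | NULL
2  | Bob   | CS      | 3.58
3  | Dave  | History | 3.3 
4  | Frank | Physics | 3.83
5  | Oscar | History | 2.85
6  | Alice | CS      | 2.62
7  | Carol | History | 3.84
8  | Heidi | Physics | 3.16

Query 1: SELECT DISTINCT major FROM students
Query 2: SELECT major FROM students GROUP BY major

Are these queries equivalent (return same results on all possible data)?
Yes, equivalent

Both queries return: [('CS',), ('History',), ('Physics',)]

Reason: Both get unique majors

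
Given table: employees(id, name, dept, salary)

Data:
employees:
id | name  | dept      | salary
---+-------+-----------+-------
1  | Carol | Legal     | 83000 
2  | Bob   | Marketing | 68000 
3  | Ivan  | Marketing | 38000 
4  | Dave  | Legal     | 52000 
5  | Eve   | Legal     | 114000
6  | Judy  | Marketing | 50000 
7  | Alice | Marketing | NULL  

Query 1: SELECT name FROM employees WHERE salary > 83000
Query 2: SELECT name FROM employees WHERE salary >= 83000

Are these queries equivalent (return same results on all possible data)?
No, not equivalent

Query 1 returns: [('Eve',)]
Query 2 returns: [('Carol',), ('Eve',)]

Reason: > vs >= gives different results when salary = 83000 exists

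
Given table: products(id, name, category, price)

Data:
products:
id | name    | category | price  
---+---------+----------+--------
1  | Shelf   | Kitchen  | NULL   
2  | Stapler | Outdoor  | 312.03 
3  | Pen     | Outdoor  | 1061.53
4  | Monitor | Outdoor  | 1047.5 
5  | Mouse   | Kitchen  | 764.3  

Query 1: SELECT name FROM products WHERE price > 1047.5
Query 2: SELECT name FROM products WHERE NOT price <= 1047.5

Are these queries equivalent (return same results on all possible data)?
Yes, equivalent

Both queries return: [('Pen',)]

Reason: Both filter price > 1047.5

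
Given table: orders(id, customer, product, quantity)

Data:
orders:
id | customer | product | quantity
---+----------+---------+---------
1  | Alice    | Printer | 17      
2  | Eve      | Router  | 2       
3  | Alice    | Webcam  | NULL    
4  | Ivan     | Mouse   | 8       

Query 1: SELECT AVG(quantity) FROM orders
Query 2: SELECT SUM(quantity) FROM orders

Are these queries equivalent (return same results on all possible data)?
No, not equivalent

Query 1 returns: [(9.0,)]
Query 2 returns: [(27,)]

Reason: AVG vs SUM give different aggregate values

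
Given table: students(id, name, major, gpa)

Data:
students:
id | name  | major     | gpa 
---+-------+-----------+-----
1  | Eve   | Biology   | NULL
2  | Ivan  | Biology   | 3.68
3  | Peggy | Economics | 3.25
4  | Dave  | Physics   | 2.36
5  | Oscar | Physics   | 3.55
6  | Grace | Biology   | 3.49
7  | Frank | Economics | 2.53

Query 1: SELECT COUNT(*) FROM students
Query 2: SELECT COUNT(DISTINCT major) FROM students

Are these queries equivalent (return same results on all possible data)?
No, not equivalent

Query 1 returns: [(7,)]
Query 2 returns: [(3,)]

Reason: COUNT(*) counts rows, COUNT(DISTINCT major) counts unique majors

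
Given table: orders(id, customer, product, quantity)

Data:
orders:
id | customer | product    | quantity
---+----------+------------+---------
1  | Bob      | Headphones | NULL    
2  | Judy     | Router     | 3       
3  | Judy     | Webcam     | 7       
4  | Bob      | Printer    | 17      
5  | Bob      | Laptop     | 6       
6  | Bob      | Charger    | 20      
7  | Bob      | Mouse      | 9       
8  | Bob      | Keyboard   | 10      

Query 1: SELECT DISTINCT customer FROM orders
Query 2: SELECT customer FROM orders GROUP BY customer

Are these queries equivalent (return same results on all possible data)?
Yes, equivalent

Both queries return: [('Bob',), ('Judy',)]

Reason: Both get unique customers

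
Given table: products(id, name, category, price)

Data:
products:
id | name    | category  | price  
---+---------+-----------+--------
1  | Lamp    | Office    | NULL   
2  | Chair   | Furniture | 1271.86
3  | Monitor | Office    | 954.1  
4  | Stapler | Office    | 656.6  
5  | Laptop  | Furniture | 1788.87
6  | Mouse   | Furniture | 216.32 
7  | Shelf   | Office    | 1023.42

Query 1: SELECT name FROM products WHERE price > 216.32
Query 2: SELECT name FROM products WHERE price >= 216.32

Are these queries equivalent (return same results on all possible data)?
No, not equivalent

Query 1 returns: [('Chair',), ('Monitor',), ('Stapler',), ('Laptop',), ('Shelf',)]
Query 2 returns: [('Chair',), ('Monitor',), ('Stapler',), ('Laptop',), ('Mouse',), ('Shelf',)]

Reason: > vs >= gives different results when price = 216.32 exists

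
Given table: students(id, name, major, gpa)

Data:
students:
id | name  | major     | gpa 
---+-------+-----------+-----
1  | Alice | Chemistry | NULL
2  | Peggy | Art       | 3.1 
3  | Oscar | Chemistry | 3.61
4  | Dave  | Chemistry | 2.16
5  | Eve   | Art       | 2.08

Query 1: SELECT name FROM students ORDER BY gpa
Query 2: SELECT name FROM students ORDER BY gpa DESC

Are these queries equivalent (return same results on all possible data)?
No, not equivalent

Query 1 returns: [('Alice',), ('Eve',), ('Dave',), ('Peggy',), ('Oscar',)]
Query 2 returns: [('Oscar',), ('Peggy',), ('Dave',), ('Eve',), ('Alice',)]

Reason: ASC vs DESC gives opposite ordering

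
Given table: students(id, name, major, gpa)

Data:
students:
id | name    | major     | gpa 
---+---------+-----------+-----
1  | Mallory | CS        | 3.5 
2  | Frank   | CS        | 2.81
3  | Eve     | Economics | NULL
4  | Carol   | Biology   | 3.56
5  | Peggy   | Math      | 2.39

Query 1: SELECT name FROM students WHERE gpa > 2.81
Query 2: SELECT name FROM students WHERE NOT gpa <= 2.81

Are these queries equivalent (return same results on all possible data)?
Yes, equivalent

Both queries return: [('Carol',), ('Mallory',)]

Reason: Both filter gpa > 2.81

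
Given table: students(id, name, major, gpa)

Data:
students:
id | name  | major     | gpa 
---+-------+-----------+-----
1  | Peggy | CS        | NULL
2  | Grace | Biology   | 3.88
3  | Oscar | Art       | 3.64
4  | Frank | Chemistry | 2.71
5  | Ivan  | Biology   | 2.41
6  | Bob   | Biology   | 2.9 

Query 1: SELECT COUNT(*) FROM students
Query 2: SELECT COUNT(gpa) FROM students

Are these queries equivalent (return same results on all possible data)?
No, not equivalent

Query 1 returns: [(6,)]
Query 2 returns: [(5,)]

Reason: COUNT(*) includes NULLs, COUNT(column) excludes them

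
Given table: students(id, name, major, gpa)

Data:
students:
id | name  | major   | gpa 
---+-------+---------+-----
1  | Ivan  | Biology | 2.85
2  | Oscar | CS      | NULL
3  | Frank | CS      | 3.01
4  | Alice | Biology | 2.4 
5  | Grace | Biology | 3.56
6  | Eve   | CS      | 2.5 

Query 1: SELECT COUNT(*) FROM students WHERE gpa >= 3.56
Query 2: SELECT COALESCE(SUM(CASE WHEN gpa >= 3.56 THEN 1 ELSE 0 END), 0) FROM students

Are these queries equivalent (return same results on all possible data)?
Yes, equivalent

Both queries return: [(1,)]

Reason: COUNT with WHERE vs conditional SUM (COALESCE handles empty-table NULL)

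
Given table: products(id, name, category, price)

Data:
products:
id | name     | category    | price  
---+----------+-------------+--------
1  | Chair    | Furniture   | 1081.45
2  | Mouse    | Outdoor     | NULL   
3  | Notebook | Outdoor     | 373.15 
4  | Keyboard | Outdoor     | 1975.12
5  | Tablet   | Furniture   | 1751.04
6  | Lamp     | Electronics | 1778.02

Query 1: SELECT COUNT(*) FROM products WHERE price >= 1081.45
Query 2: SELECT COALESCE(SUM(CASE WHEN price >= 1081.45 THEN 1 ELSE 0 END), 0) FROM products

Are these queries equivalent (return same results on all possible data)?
Yes, equivalent

Both queries return: [(4,)]

Reason: COUNT with WHERE vs conditional SUM (COALESCE handles empty-table NULL)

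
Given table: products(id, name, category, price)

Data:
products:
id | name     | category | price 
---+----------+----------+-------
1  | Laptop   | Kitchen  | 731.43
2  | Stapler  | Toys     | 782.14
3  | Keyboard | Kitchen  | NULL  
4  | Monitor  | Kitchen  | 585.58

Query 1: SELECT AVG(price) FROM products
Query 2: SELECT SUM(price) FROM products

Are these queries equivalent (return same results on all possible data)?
No, not equivalent

Query 1 returns: [(699.7166666666667,)]
Query 2 returns: [(2099.15,)]

Reason: AVG vs SUM give different aggregate values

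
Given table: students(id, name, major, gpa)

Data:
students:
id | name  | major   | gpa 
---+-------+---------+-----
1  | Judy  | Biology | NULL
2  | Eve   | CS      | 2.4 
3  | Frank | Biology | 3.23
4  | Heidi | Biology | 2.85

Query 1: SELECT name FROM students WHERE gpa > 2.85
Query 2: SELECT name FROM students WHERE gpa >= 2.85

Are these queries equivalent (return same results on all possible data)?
No, not equivalent

Query 1 returns: [('Frank',)]
Query 2 returns: [('Frank',), ('Heidi',)]

Reason: > vs >= gives different results when gpa = 2.85 exists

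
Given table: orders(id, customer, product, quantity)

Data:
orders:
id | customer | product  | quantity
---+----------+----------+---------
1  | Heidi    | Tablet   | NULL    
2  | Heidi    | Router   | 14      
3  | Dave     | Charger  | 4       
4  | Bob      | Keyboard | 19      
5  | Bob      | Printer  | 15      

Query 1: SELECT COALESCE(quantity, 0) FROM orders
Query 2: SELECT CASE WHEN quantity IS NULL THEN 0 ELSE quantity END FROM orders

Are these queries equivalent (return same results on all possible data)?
Yes, equivalent

Both queries return: [(0,), (4,), (14,), (15,), (19,)]

Reason: COALESCE vs CASE for NULL handling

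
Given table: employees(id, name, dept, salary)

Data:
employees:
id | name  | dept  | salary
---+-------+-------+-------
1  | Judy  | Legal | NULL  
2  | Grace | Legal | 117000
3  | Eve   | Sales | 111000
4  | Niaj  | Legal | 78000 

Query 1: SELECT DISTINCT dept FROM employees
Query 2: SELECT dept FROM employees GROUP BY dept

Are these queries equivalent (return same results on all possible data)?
Yes, equivalent

Both queries return: [('Legal',), ('Sales',)]

Reason: Both get unique depts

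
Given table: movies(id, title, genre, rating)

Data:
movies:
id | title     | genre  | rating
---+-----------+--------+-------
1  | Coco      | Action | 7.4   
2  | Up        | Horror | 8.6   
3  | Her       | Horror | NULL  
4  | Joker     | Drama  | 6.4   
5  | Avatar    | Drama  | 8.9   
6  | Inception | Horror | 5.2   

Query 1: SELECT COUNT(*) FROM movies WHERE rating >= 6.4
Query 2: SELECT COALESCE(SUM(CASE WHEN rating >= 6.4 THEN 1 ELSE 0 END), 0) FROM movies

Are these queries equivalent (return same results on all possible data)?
Yes, equivalent

Both queries return: [(4,)]

Reason: COUNT with WHERE vs conditional SUM (COALESCE handles empty-table NULL)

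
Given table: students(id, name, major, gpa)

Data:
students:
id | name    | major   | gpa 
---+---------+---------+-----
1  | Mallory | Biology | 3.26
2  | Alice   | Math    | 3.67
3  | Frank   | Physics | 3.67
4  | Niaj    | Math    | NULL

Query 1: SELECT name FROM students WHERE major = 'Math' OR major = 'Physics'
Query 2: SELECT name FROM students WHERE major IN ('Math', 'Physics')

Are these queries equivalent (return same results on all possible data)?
Yes, equivalent

Both queries return: [('Alice',), ('Frank',), ('Niaj',)]

Reason: OR vs IN are equivalent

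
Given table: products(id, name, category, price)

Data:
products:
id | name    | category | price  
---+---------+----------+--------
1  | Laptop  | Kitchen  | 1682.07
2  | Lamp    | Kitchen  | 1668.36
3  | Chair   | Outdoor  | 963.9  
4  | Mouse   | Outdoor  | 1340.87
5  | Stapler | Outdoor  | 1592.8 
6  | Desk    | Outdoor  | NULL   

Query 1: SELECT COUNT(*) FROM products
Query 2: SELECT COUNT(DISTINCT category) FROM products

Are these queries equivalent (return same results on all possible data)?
No, not equivalent

Query 1 returns: [(6,)]
Query 2 returns: [(2,)]

Reason: COUNT(*) counts rows, COUNT(DISTINCT category) counts unique categorys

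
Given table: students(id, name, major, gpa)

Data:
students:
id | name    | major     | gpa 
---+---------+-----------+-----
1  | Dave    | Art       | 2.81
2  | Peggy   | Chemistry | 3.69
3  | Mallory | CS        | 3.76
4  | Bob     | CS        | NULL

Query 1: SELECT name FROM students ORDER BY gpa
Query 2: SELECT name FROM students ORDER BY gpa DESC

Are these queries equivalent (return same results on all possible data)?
No, not equivalent

Query 1 returns: [('Bob',), ('Dave',), ('Peggy',), ('Mallory',)]
Query 2 returns: [('Mallory',), ('Peggy',), ('Dave',), ('Bob',)]

Reason: ASC vs DESC gives opposite ordering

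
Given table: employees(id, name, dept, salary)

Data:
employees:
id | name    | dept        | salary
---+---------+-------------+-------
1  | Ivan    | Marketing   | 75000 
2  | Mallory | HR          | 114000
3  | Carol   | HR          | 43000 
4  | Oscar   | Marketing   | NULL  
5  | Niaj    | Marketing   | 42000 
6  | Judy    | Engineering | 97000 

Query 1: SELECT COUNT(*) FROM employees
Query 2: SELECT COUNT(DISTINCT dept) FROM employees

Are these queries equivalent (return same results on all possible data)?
No, not equivalent

Query 1 returns: [(6,)]
Query 2 returns: [(3,)]

Reason: COUNT(*) counts rows, COUNT(DISTINCT dept) counts unique depts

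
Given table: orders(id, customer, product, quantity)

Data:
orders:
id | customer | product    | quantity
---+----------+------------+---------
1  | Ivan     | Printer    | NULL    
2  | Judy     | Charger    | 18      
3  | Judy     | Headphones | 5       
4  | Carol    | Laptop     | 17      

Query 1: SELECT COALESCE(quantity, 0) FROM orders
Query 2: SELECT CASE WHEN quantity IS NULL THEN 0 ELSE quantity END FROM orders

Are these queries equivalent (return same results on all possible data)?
Yes, equivalent

Both queries return: [(0,), (5,), (17,), (18,)]

Reason: COALESCE vs CASE for NULL handling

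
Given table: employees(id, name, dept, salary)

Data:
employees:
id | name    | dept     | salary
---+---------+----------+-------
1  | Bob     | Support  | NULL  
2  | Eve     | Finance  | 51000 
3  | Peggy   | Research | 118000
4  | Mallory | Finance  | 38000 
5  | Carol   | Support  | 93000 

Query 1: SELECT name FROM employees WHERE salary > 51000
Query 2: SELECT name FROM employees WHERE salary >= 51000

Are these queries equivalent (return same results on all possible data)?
No, not equivalent

Query 1 returns: [('Peggy',), ('Carol',)]
Query 2 returns: [('Eve',), ('Peggy',), ('Carol',)]

Reason: > vs >= gives different results when salary = 51000 exists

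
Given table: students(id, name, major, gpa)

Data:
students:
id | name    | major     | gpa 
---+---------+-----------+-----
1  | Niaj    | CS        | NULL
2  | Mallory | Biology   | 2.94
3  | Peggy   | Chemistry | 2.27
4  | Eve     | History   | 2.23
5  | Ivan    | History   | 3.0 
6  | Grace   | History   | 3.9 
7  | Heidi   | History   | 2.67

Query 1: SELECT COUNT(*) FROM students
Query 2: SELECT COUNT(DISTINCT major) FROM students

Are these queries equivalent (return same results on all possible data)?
No, not equivalent

Query 1 returns: [(7,)]
Query 2 returns: [(4,)]

Reason: COUNT(*) counts rows, COUNT(DISTINCT major) counts unique majors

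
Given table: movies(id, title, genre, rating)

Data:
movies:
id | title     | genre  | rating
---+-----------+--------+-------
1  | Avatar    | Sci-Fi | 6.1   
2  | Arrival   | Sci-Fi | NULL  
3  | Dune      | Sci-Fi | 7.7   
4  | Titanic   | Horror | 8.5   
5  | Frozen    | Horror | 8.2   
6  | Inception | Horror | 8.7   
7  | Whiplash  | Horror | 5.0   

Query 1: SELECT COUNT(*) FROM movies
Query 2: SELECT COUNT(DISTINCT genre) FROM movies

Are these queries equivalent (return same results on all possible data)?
No, not equivalent

Query 1 returns: [(7,)]
Query 2 returns: [(2,)]

Reason: COUNT(*) counts rows, COUNT(DISTINCT genre) counts unique genres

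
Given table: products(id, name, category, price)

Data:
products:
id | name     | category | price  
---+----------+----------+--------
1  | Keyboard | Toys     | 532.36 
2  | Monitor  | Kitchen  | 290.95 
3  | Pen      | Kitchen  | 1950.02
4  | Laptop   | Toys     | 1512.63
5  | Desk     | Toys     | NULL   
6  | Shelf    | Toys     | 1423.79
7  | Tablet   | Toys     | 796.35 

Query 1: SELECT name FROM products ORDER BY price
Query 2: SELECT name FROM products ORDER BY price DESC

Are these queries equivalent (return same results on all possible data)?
No, not equivalent

Query 1 returns: [('Desk',), ('Monitor',), ('Keyboard',), ('Tablet',), ('Shelf',), ('Laptop',), ('Pen',)]
Query 2 returns: [('Pen',), ('Laptop',), ('Shelf',), ('Tablet',), ('Keyboard',), ('Monitor',), ('Desk',)]

Reason: ASC vs DESC gives opposite ordering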